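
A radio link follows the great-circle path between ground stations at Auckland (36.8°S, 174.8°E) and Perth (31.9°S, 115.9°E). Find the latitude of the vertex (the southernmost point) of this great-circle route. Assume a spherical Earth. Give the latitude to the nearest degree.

≈ 39°S

The great circle lies in the plane with unit normal n̂ = (p₁ × p₂)/|p₁ × p₂|.
Here n̂_z ≈ -0.782; the vertex latitude is φ_max = arccos|n̂_z| ≈ 38.6°.
Check via Clairaut: cos φ_max = |cos φ₁| · sin C = cos(36.8°)·sin(102.4°) ≈ 0.782, again giving ≈ 38.6°.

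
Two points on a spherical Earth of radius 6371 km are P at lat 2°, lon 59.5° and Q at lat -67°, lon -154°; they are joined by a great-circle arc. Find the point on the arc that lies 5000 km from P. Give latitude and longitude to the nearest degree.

≈ lat -41°, lon 72°

From cos δ = sin φ₁ sin φ₂ + cos φ₁ cos φ₂ cos Δλ, the central angle is δ ≈ 1.937 rad (111.0°). The total great-circle distance is δ·R ≈ 1.937 × 6371 ≈ 12338 km, so the target fraction is f = 5000/12338 ≈ 0.405.
Interpolate at f ≈ 0.405 with slerp weights a = sin((1−f)δ)/sin δ ≈ 0.978, b = sin(fδ)/sin δ ≈ 0.757.
p = a·p₁ + b·p₂ ≈ (0.230, 0.713, -0.662); φ = arcsin(p_z) ≈ -41.49°, λ = atan2(p_y, p_x) ≈ 72.08°.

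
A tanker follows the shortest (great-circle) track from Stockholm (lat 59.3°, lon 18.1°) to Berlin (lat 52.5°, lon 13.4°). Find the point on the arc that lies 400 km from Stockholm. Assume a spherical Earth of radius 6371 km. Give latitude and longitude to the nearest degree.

≈ lat 56°, lon 16°

Convert each endpoint to a unit vector on the sphere (x = cos φ cos λ, y = cos φ sin λ, z = sin φ).
The central angle between the endpoints is δ = arccos(p₁·p₂) ≈ 0.127 rad (7.3°). The total great-circle distance is δ·R ≈ 0.127 × 6371 ≈ 810 km, so the target fraction is f = 400/810 ≈ 0.494.
Interpolate at f ≈ 0.494 with slerp weights a = sin((1−f)δ)/sin δ ≈ 0.507, b = sin(fδ)/sin δ ≈ 0.495.
p = a·p₁ + b·p₂ ≈ (0.539, 0.150, 0.829); φ = arcsin(p_z) ≈ 55.97°, λ = atan2(p_y, p_x) ≈ 15.57°.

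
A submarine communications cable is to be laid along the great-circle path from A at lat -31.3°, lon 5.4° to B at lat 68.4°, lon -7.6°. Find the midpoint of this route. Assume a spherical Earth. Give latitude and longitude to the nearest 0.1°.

Write both endpoints as unit vectors p₁, p₂ with components (cos φ cos λ, cos φ sin λ, sin φ).
The central angle between the endpoints is δ = arccos(p₁·p₂) ≈ 1.748 rad (100.2°).
Interpolate at f = 1/2 with slerp weights a = sin((1−f)δ)/sin δ ≈ 0.779, b = sin(fδ)/sin δ ≈ 0.779.
p = a·p₁ + b·p₂ ≈ (0.947, 0.025, 0.320); φ = arcsin(p_z) ≈ 18.64°, λ = atan2(p_y, p_x) ≈ 1.50°.

≈ lat 18.6°, lon 1.5°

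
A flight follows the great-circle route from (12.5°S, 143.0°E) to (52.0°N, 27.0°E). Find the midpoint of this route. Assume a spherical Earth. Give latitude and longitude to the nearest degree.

≈ (32°N, 105°E)

Write both endpoints as unit vectors p₁, p₂ with components (cos φ cos λ, cos φ sin λ, sin φ).
The central angle between the endpoints is δ = arccos(p₁·p₂) ≈ 2.020 rad (115.7°).
Interpolate at f = 1/2 with slerp weights a = sin((1−f)δ)/sin δ ≈ 0.940, b = sin(fδ)/sin δ ≈ 0.940.
p = a·p₁ + b·p₂ ≈ (-0.217, 0.815, 0.537); φ = arcsin(p_z) ≈ 32.50°, λ = atan2(p_y, p_x) ≈ 104.93°.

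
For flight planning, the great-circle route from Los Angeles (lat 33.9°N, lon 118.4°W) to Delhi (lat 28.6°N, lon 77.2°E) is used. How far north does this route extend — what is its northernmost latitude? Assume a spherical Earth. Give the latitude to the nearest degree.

≈ 77°N

The great circle lies in the plane with unit normal n̂ = (p₁ × p₂)/|p₁ × p₂|.
Here n̂_z ≈ -0.218; the vertex latitude is φ_max = arccos|n̂_z| ≈ 77.4°.
Check via Clairaut: cos φ_max = |cos φ₁| · sin C = cos(33.9°)·sin(15.2°) ≈ 0.218, again giving ≈ 77.4°.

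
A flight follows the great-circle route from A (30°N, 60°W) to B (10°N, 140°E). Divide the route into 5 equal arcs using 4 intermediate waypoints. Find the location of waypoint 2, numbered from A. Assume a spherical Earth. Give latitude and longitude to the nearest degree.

From cos δ = sin φ₁ sin φ₂ + cos φ₁ cos φ₂ cos Δλ, the central angle is δ ≈ 2.367 rad (135.6°).
Interpolate at f = 2/5 with slerp weights a = sin((1−f)δ)/sin δ ≈ 1.413, b = sin(fδ)/sin δ ≈ 1.160.
p = a·p₁ + b·p₂ ≈ (-0.263, -0.326, 0.908); φ = arcsin(p_z) ≈ 65.25°, λ = atan2(p_y, p_x) ≈ -128.95°.

≈ (65°N, 129°W)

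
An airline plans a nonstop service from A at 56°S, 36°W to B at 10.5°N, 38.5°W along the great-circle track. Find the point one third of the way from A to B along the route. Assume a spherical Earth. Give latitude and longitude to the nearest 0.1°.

≈ 33.8°S, 37.2°W

Write both endpoints as unit vectors p₁, p₂ with components (cos φ cos λ, cos φ sin λ, sin φ).
The central angle between the endpoints is δ = arccos(p₁·p₂) ≈ 1.161 rad (66.5°).
Interpolate at f = 1/3 with slerp weights a = sin((1−f)δ)/sin δ ≈ 0.762, b = sin(fδ)/sin δ ≈ 0.412.
p = a·p₁ + b·p₂ ≈ (0.661, -0.502, -0.557); φ = arcsin(p_z) ≈ -33.84°, λ = atan2(p_y, p_x) ≈ -37.22°.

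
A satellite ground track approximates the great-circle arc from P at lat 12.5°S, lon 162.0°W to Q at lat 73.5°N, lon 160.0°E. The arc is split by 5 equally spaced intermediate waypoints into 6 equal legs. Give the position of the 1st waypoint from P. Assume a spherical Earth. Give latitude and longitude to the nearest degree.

≈ lat 2°N, lon 165°W

Convert each endpoint to a unit vector on the sphere (x = cos φ cos λ, y = cos φ sin λ, z = sin φ).
The central angle between the endpoints is δ = arccos(p₁·p₂) ≈ 1.560 rad (89.4°).
Interpolate at f = 1/6 with slerp weights a = sin((1−f)δ)/sin δ ≈ 0.964, b = sin(fδ)/sin δ ≈ 0.257.
p = a·p₁ + b·p₂ ≈ (-0.963, -0.266, 0.038); φ = arcsin(p_z) ≈ 2.17°, λ = atan2(p_y, p_x) ≈ -164.58°.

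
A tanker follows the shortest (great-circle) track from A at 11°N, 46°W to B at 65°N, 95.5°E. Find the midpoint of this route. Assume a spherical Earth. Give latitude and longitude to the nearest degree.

≈ 57°N, 24°W

The haversine formula gives a central angle δ ≈ 1.723 rad (98.7°) between the endpoints.
Interpolate at f = 1/2 with slerp weights a = sin((1−f)δ)/sin δ ≈ 0.768, b = sin(fδ)/sin δ ≈ 0.768.
p = a·p₁ + b·p₂ ≈ (0.492, -0.219, 0.842); φ = arcsin(p_z) ≈ 57.38°, λ = atan2(p_y, p_x) ≈ -23.99°.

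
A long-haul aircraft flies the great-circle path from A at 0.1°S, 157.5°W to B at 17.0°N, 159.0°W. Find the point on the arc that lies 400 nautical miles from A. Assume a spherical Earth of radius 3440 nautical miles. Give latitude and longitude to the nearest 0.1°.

≈ 6.5°N, 158.1°W

Write both endpoints as unit vectors p₁, p₂ with components (cos φ cos λ, cos φ sin λ, sin φ).
The central angle between the endpoints is δ = arccos(p₁·p₂) ≈ 0.300 rad (17.2°). The total great-circle distance is δ·R ≈ 0.300 × 3440 ≈ 1030 nmi, so the target fraction is f = 400/1030 ≈ 0.388.
Interpolate at f ≈ 0.388 with slerp weights a = sin((1−f)δ)/sin δ ≈ 0.618, b = sin(fδ)/sin δ ≈ 0.393.
p = a·p₁ + b·p₂ ≈ (-0.922, -0.371, 0.114); φ = arcsin(p_z) ≈ 6.54°, λ = atan2(p_y, p_x) ≈ -158.07°.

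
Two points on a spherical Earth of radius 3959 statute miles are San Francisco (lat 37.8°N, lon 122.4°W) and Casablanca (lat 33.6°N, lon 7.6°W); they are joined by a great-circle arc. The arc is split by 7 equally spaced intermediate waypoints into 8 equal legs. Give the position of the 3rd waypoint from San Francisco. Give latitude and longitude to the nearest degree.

Convert each endpoint to a unit vector on the sphere (x = cos φ cos λ, y = cos φ sin λ, z = sin φ).
The central angle between the endpoints is δ = arccos(p₁·p₂) ≈ 1.508 rad (86.4°).
Interpolate at f = 3/8 with slerp weights a = sin((1−f)δ)/sin δ ≈ 0.811, b = sin(fδ)/sin δ ≈ 0.537.
p = a·p₁ + b·p₂ ≈ (0.100, -0.600, 0.794); φ = arcsin(p_z) ≈ 52.54°, λ = atan2(p_y, p_x) ≈ -80.53°.

≈ lat 53°N, lon 81°W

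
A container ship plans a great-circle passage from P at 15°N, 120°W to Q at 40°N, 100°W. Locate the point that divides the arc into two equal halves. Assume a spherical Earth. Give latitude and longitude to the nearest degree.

≈ 28°N, 111°W

Convert each endpoint to a unit vector on the sphere (x = cos φ cos λ, y = cos φ sin λ, z = sin φ).
The central angle between the endpoints is δ = arccos(p₁·p₂) ≈ 0.532 rad (30.5°).
Interpolate at f = 1/2 with slerp weights a = sin((1−f)δ)/sin δ ≈ 0.518, b = sin(fδ)/sin δ ≈ 0.518.
p = a·p₁ + b·p₂ ≈ (-0.319, -0.824, 0.467); φ = arcsin(p_z) ≈ 27.86°, λ = atan2(p_y, p_x) ≈ -111.17°.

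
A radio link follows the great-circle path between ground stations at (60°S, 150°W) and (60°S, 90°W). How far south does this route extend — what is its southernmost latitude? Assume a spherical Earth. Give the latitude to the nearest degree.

≈ 63°S

The great circle lies in the plane with unit normal n̂ = (p₁ × p₂)/|p₁ × p₂|.
Here n̂_z ≈ +0.447; the vertex latitude is φ_max = arccos|n̂_z| ≈ 63.4°.
Check via Clairaut: cos φ_max = |cos φ₁| · sin C = cos(60.0°)·sin(116.6°) ≈ 0.447, again giving ≈ 63.4°.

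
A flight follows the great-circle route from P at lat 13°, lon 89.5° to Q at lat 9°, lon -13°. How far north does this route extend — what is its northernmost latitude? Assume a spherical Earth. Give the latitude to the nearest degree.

≈ 17°

The great circle lies in the plane with unit normal n̂ = (p₁ × p₂)/|p₁ × p₂|.
Here n̂_z ≈ -0.954; the vertex latitude is φ_max = arccos|n̂_z| ≈ 17.5°.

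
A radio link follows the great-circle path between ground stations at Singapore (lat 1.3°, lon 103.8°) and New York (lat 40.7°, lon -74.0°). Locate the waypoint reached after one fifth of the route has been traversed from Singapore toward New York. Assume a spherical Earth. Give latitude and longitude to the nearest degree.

≈ lat 29°, lon 102°

The haversine formula gives a central angle δ ≈ 2.408 rad (138.0°) between the endpoints.
Interpolate at f = 1/5 with slerp weights a = sin((1−f)δ)/sin δ ≈ 1.400, b = sin(fδ)/sin δ ≈ 0.692.
p = a·p₁ + b·p₂ ≈ (-0.189, 0.855, 0.483); φ = arcsin(p_z) ≈ 28.86°, λ = atan2(p_y, p_x) ≈ 102.48°.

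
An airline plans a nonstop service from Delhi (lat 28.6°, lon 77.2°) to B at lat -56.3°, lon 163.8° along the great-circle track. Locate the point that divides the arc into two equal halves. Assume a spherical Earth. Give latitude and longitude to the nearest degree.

Write both endpoints as unit vectors p₁, p₂ with components (cos φ cos λ, cos φ sin λ, sin φ).
The central angle between the endpoints is δ = arccos(p₁·p₂) ≈ 1.949 rad (111.7°).
Interpolate at f = 1/2 with slerp weights a = sin((1−f)δ)/sin δ ≈ 0.890, b = sin(fδ)/sin δ ≈ 0.890.
p = a·p₁ + b·p₂ ≈ (-0.301, 0.900, -0.315); φ = arcsin(p_z) ≈ -18.33°, λ = atan2(p_y, p_x) ≈ 108.50°.

≈ lat -18°, lon 109°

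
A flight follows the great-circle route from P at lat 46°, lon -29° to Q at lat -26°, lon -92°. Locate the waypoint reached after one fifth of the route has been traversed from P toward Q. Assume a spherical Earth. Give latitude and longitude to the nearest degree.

Write both endpoints as unit vectors p₁, p₂ with components (cos φ cos λ, cos φ sin λ, sin φ).
The central angle between the endpoints is δ = arccos(p₁·p₂) ≈ 1.603 rad (91.8°).
Interpolate at f = 1/5 with slerp weights a = sin((1−f)δ)/sin δ ≈ 0.959, b = sin(fδ)/sin δ ≈ 0.315.
p = a·p₁ + b·p₂ ≈ (0.573, -0.606, 0.552); φ = arcsin(p_z) ≈ 33.49°, λ = atan2(p_y, p_x) ≈ -46.62°.

≈ lat 33°, lon -47°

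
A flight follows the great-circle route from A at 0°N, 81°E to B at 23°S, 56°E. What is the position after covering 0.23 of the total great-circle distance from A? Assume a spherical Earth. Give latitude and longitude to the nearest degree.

≈ 5°S, 76°E

Write both endpoints as unit vectors p₁, p₂ with components (cos φ cos λ, cos φ sin λ, sin φ).
The central angle between the endpoints is δ = arccos(p₁·p₂) ≈ 0.584 rad (33.5°).
Interpolate at f = 0.23 with slerp weights a = sin((1−f)δ)/sin δ ≈ 0.788, b = sin(fδ)/sin δ ≈ 0.243.
p = a·p₁ + b·p₂ ≈ (0.248, 0.964, -0.095); φ = arcsin(p_z) ≈ -5.45°, λ = atan2(p_y, p_x) ≈ 75.55°.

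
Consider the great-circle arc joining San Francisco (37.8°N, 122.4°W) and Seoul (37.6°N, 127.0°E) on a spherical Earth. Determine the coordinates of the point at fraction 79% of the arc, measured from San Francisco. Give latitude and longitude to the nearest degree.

From cos δ = sin φ₁ sin φ₂ + cos φ₁ cos φ₂ cos Δλ, the central angle is δ ≈ 1.416 rad (81.2°).
Interpolate at f = 0.79 with slerp weights a = sin((1−f)δ)/sin δ ≈ 0.297, b = sin(fδ)/sin δ ≈ 0.910.
p = a·p₁ + b·p₂ ≈ (-0.560, 0.378, 0.737); φ = arcsin(p_z) ≈ 47.50°, λ = atan2(p_y, p_x) ≈ 145.95°.

≈ 48°N, 146°E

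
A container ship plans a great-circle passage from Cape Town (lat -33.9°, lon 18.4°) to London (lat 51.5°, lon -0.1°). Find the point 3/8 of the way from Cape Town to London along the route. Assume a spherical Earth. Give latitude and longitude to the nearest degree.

The haversine formula gives a central angle δ ≈ 1.517 rad (86.9°) between the endpoints.
Interpolate at f = 3/8 with slerp weights a = sin((1−f)δ)/sin δ ≈ 0.814, b = sin(fδ)/sin δ ≈ 0.540.
p = a·p₁ + b·p₂ ≈ (0.977, 0.213, -0.032); φ = arcsin(p_z) ≈ -1.81°, λ = atan2(p_y, p_x) ≈ 12.28°.

≈ lat -2°, lon 12°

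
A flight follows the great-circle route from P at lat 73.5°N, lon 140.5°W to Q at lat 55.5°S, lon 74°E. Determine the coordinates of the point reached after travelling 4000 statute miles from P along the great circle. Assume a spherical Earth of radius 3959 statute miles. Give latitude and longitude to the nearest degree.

Write both endpoints as unit vectors p₁, p₂ with components (cos φ cos λ, cos φ sin λ, sin φ).
The central angle between the endpoints is δ = arccos(p₁·p₂) ≈ 2.746 rad (157.3°). The total great-circle distance is δ·R ≈ 2.746 × 3959 ≈ 10871 mi, so the target fraction is f = 4000/10871 ≈ 0.368.
Interpolate at f ≈ 0.368 with slerp weights a = sin((1−f)δ)/sin δ ≈ 2.560, b = sin(fδ)/sin δ ≈ 2.198.
p = a·p₁ + b·p₂ ≈ (-0.218, 0.734, 0.643); φ = arcsin(p_z) ≈ 40.01°, λ = atan2(p_y, p_x) ≈ 106.52°.

≈ lat 40°N, lon 107°E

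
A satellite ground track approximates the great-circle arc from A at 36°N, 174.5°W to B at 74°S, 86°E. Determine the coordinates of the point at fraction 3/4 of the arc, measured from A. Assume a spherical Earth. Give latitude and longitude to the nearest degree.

≈ 54°S, 150°E

Write both endpoints as unit vectors p₁, p₂ with components (cos φ cos λ, cos φ sin λ, sin φ).
The central angle between the endpoints is δ = arccos(p₁·p₂) ≈ 2.217 rad (127.0°).
Interpolate at f = 3/4 with slerp weights a = sin((1−f)δ)/sin δ ≈ 0.659, b = sin(fδ)/sin δ ≈ 1.247.
p = a·p₁ + b·p₂ ≈ (-0.507, 0.292, -0.811); φ = arcsin(p_z) ≈ -54.22°, λ = atan2(p_y, p_x) ≈ 150.06°.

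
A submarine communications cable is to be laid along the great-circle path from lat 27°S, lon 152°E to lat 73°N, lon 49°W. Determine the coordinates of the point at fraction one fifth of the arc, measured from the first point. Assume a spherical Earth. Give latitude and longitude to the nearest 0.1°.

≈ lat 0.7°S, lon 155.6°E

Convert each endpoint to a unit vector on the sphere (x = cos φ cos λ, y = cos φ sin λ, z = sin φ).
The central angle between the endpoints is δ = arccos(p₁·p₂) ≈ 2.315 rad (132.6°).
Interpolate at f = 1/5 with slerp weights a = sin((1−f)δ)/sin δ ≈ 1.306, b = sin(fδ)/sin δ ≈ 0.607.
p = a·p₁ + b·p₂ ≈ (-0.911, 0.412, -0.012); φ = arcsin(p_z) ≈ -0.70°, λ = atan2(p_y, p_x) ≈ 155.65°.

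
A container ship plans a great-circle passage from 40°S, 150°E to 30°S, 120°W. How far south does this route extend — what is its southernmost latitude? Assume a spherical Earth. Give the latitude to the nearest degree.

≈ 46°S

The great circle lies in the plane with unit normal n̂ = (p₁ × p₂)/|p₁ × p₂|.
Here n̂_z ≈ +0.701; the vertex latitude is φ_max = arccos|n̂_z| ≈ 45.5°.
Check via Clairaut: cos φ_max = |cos φ₁| · sin C = cos(40.0°)·sin(113.9°) ≈ 0.701, again giving ≈ 45.5°.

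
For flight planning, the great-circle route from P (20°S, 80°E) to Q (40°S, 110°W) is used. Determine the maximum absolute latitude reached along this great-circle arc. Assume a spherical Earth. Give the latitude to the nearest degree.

The great circle lies in the plane with unit normal n̂ = (p₁ × p₂)/|p₁ × p₂|.
Here n̂_z ≈ +0.143; the vertex latitude is φ_max = arccos|n̂_z| ≈ 81.8°.
Check via Clairaut: cos φ_max = |cos φ₁| · sin C = cos(20.0°)·sin(171.2°) ≈ 0.143, again giving ≈ 81.8°.

≈ 82°S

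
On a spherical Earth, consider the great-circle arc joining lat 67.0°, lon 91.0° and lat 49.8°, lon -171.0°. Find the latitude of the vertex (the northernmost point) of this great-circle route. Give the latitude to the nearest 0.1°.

≈ 70.4°

The great circle lies in the plane with unit normal n̂ = (p₁ × p₂)/|p₁ × p₂|.
Here n̂_z ≈ +0.336; the vertex latitude is φ_max = arccos|n̂_z| ≈ 70.4°.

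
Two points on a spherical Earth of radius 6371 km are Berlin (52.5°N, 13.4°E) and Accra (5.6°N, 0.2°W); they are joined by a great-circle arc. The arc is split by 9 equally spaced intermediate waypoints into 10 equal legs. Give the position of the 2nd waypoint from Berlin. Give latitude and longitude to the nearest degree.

≈ 43°N, 9°E

Convert each endpoint to a unit vector on the sphere (x = cos φ cos λ, y = cos φ sin λ, z = sin φ).
The central angle between the endpoints is δ = arccos(p₁·p₂) ≈ 0.842 rad (48.2°).
Interpolate at f = 2/10 with slerp weights a = sin((1−f)δ)/sin δ ≈ 0.836, b = sin(fδ)/sin δ ≈ 0.225.
p = a·p₁ + b·p₂ ≈ (0.719, 0.117, 0.685); φ = arcsin(p_z) ≈ 43.26°, λ = atan2(p_y, p_x) ≈ 9.26°.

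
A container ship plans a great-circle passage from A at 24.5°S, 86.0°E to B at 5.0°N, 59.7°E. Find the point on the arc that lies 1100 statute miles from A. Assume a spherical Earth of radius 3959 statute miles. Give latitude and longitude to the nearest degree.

≈ 13°S, 75°E

The haversine formula gives a central angle δ ≈ 0.682 rad (39.1°) between the endpoints. The total great-circle distance is δ·R ≈ 0.682 × 3959 ≈ 2699 mi, so the target fraction is f = 1100/2699 ≈ 0.408.
Interpolate at f ≈ 0.408 with slerp weights a = sin((1−f)δ)/sin δ ≈ 0.624, b = sin(fδ)/sin δ ≈ 0.435.
p = a·p₁ + b·p₂ ≈ (0.258, 0.941, -0.221); φ = arcsin(p_z) ≈ -12.75°, λ = atan2(p_y, p_x) ≈ 74.64°.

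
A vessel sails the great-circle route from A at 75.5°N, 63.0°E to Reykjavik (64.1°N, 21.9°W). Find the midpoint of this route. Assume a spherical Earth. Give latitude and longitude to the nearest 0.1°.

Convert each endpoint to a unit vector on the sphere (x = cos φ cos λ, y = cos φ sin λ, z = sin φ).
The central angle between the endpoints is δ = arccos(p₁·p₂) ≈ 0.494 rad (28.3°).
Interpolate at f = 1/2 with slerp weights a = sin((1−f)δ)/sin δ ≈ 0.516, b = sin(fδ)/sin δ ≈ 0.516.
p = a·p₁ + b·p₂ ≈ (0.268, 0.031, 0.963); φ = arcsin(p_z) ≈ 74.37°, λ = atan2(p_y, p_x) ≈ 6.61°.

≈ 74.4°N, 6.6°E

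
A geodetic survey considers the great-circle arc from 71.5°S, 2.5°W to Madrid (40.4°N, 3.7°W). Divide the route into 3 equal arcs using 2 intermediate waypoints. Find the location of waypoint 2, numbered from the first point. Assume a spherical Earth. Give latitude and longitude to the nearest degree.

Write both endpoints as unit vectors p₁, p₂ with components (cos φ cos λ, cos φ sin λ, sin φ).
The central angle between the endpoints is δ = arccos(p₁·p₂) ≈ 1.953 rad (111.9°).
Interpolate at f = 2/3 with slerp weights a = sin((1−f)δ)/sin δ ≈ 0.653, b = sin(fδ)/sin δ ≈ 1.039.
p = a·p₁ + b·p₂ ≈ (0.997, -0.060, 0.054); φ = arcsin(p_z) ≈ 3.10°, λ = atan2(p_y, p_x) ≈ -3.45°.

≈ 3°N, 3°W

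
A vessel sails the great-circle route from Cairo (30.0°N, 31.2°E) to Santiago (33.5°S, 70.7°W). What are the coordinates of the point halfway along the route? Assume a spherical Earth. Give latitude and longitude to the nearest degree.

≈ 3°S, 18°W

Convert each endpoint to a unit vector on the sphere (x = cos φ cos λ, y = cos φ sin λ, z = sin φ).
The central angle between the endpoints is δ = arccos(p₁·p₂) ≈ 2.010 rad (115.1°).
Interpolate at f = 1/2 with slerp weights a = sin((1−f)δ)/sin δ ≈ 0.932, b = sin(fδ)/sin δ ≈ 0.932.
p = a·p₁ + b·p₂ ≈ (0.948, -0.316, -0.048); φ = arcsin(p_z) ≈ -2.78°, λ = atan2(p_y, p_x) ≈ -18.41°.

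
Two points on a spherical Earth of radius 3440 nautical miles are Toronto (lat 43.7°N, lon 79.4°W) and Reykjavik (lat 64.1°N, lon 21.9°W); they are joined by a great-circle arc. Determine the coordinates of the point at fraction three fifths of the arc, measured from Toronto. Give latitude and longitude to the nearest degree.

Convert each endpoint to a unit vector on the sphere (x = cos φ cos λ, y = cos φ sin λ, z = sin φ).
The central angle between the endpoints is δ = arccos(p₁·p₂) ≈ 0.658 rad (37.7°).
Interpolate at f = 3/5 with slerp weights a = sin((1−f)δ)/sin δ ≈ 0.425, b = sin(fδ)/sin δ ≈ 0.629.
p = a·p₁ + b·p₂ ≈ (0.311, -0.405, 0.860); φ = arcsin(p_z) ≈ 59.28°, λ = atan2(p_y, p_x) ≈ -52.42°.

≈ lat 59°N, lon 52°W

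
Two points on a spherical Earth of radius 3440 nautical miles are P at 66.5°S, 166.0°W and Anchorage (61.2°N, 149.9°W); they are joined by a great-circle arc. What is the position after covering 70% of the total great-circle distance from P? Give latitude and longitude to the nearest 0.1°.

Convert each endpoint to a unit vector on the sphere (x = cos φ cos λ, y = cos φ sin λ, z = sin φ).
The central angle between the endpoints is δ = arccos(p₁·p₂) ≈ 2.238 rad (128.2°).
Interpolate at f = 0.70 with slerp weights a = sin((1−f)δ)/sin δ ≈ 0.792, b = sin(fδ)/sin δ ≈ 1.273.
p = a·p₁ + b·p₂ ≈ (-0.837, -0.384, 0.389); φ = arcsin(p_z) ≈ 22.91°, λ = atan2(p_y, p_x) ≈ -155.36°.

≈ 22.9°N, 155.4°W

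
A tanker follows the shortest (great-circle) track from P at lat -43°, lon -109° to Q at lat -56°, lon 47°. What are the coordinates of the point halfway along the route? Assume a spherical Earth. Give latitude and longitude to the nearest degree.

The haversine formula gives a central angle δ ≈ 1.378 rad (78.9°) between the endpoints.
Interpolate at f = 1/2 with slerp weights a = sin((1−f)δ)/sin δ ≈ 0.648, b = sin(fδ)/sin δ ≈ 0.648.
p = a·p₁ + b·p₂ ≈ (0.093, -0.183, -0.979); φ = arcsin(p_z) ≈ -78.16°, λ = atan2(p_y, p_x) ≈ -63.11°.

≈ lat -78°, lon -63°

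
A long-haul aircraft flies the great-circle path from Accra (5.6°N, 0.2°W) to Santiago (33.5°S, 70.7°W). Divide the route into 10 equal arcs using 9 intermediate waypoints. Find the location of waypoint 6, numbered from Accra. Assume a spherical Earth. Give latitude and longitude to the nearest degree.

The haversine formula gives a central angle δ ≈ 1.346 rad (77.1°) between the endpoints.
Interpolate at f = 6/10 with slerp weights a = sin((1−f)δ)/sin δ ≈ 0.526, b = sin(fδ)/sin δ ≈ 0.741.
p = a·p₁ + b·p₂ ≈ (0.728, -0.585, -0.358); φ = arcsin(p_z) ≈ -20.96°, λ = atan2(p_y, p_x) ≈ -38.80°.

≈ 21°S, 39°W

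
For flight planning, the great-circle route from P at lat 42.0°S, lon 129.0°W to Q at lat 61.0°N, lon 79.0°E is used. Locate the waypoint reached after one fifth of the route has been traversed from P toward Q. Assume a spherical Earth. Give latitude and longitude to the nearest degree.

Convert each endpoint to a unit vector on the sphere (x = cos φ cos λ, y = cos φ sin λ, z = sin φ).
The central angle between the endpoints is δ = arccos(p₁·p₂) ≈ 2.698 rad (154.6°).
Interpolate at f = 1/5 with slerp weights a = sin((1−f)δ)/sin δ ≈ 1.940, b = sin(fδ)/sin δ ≈ 1.198.
p = a·p₁ + b·p₂ ≈ (-0.797, -0.550, -0.250); φ = arcsin(p_z) ≈ -14.50°, λ = atan2(p_y, p_x) ≈ -145.36°.

≈ lat 14°S, lon 145°W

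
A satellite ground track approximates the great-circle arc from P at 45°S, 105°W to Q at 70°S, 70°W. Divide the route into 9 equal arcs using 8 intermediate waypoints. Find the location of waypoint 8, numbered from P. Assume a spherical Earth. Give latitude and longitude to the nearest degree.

Convert each endpoint to a unit vector on the sphere (x = cos φ cos λ, y = cos φ sin λ, z = sin φ).
The central angle between the endpoints is δ = arccos(p₁·p₂) ≈ 0.530 rad (30.4°).
Interpolate at f = 8/9 with slerp weights a = sin((1−f)δ)/sin δ ≈ 0.116, b = sin(fδ)/sin δ ≈ 0.898.
p = a·p₁ + b·p₂ ≈ (0.084, -0.368, -0.926); φ = arcsin(p_z) ≈ -67.82°, λ = atan2(p_y, p_x) ≈ -77.19°.

≈ 68°S, 77°W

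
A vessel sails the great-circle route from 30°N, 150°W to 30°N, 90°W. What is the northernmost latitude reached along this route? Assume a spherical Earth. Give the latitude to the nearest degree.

The great circle lies in the plane with unit normal n̂ = (p₁ × p₂)/|p₁ × p₂|.
Here n̂_z ≈ +0.832; the vertex latitude is φ_max = arccos|n̂_z| ≈ 33.7°.
Check via Clairaut: cos φ_max = |cos φ₁| · sin C = cos(30.0°)·sin(73.9°) ≈ 0.832, again giving ≈ 33.7°.

≈ 34°N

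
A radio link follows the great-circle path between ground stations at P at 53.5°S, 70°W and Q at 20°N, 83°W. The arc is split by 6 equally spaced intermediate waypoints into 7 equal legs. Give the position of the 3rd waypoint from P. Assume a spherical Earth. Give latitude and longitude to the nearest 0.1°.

≈ 22.1°S, 77.2°W

From cos δ = sin φ₁ sin φ₂ + cos φ₁ cos φ₂ cos Δλ, the central angle is δ ≈ 1.298 rad (74.4°).
Interpolate at f = 3/7 with slerp weights a = sin((1−f)δ)/sin δ ≈ 0.701, b = sin(fδ)/sin δ ≈ 0.548.
p = a·p₁ + b·p₂ ≈ (0.205, -0.903, -0.376); φ = arcsin(p_z) ≈ -22.11°, λ = atan2(p_y, p_x) ≈ -77.19°.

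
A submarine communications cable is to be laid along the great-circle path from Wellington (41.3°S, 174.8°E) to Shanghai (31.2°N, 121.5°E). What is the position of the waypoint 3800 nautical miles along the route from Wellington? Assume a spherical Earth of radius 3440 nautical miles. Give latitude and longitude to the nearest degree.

≈ (11°N, 136°E)

Convert each endpoint to a unit vector on the sphere (x = cos φ cos λ, y = cos φ sin λ, z = sin φ).
The central angle between the endpoints is δ = arccos(p₁·p₂) ≈ 1.529 rad (87.6°). The total great-circle distance is δ·R ≈ 1.529 × 3440 ≈ 5259 nmi, so the target fraction is f = 3800/5259 ≈ 0.723.
Interpolate at f ≈ 0.723 with slerp weights a = sin((1−f)δ)/sin δ ≈ 0.412, b = sin(fδ)/sin δ ≈ 0.894.
p = a·p₁ + b·p₂ ≈ (-0.708, 0.680, 0.191); φ = arcsin(p_z) ≈ 11.03°, λ = atan2(p_y, p_x) ≈ 136.14°.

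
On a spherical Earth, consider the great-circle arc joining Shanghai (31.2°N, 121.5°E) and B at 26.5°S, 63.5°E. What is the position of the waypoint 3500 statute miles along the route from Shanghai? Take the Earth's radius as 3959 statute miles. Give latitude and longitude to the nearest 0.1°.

≈ 5.3°S, 84.7°E

Write both endpoints as unit vectors p₁, p₂ with components (cos φ cos λ, cos φ sin λ, sin φ).
The central angle between the endpoints is δ = arccos(p₁·p₂) ≈ 1.395 rad (79.9°). The total great-circle distance is δ·R ≈ 1.395 × 3959 ≈ 5524 mi, so the target fraction is f = 3500/5524 ≈ 0.634.
Interpolate at f ≈ 0.634 with slerp weights a = sin((1−f)δ)/sin δ ≈ 0.497, b = sin(fδ)/sin δ ≈ 0.785.
p = a·p₁ + b·p₂ ≈ (0.092, 0.991, -0.093); φ = arcsin(p_z) ≈ -5.34°, λ = atan2(p_y, p_x) ≈ 84.73°.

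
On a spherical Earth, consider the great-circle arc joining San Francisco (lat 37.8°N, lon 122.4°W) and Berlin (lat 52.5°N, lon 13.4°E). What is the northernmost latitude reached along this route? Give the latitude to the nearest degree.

The great circle lies in the plane with unit normal n̂ = (p₁ × p₂)/|p₁ × p₂|.
Here n̂_z ≈ +0.339; the vertex latitude is φ_max = arccos|n̂_z| ≈ 70.2°.
Check via Clairaut: cos φ_max = |cos φ₁| · sin C = cos(37.8°)·sin(25.4°) ≈ 0.339, again giving ≈ 70.2°.

≈ 70°N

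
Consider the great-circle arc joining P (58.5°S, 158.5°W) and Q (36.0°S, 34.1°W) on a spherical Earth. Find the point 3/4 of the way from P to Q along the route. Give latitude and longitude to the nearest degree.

≈ (52°S, 48°W)

Convert each endpoint to a unit vector on the sphere (x = cos φ cos λ, y = cos φ sin λ, z = sin φ).
The central angle between the endpoints is δ = arccos(p₁·p₂) ≈ 1.305 rad (74.8°).
Interpolate at f = 3/4 with slerp weights a = sin((1−f)δ)/sin δ ≈ 0.332, b = sin(fδ)/sin δ ≈ 0.860.
p = a·p₁ + b·p₂ ≈ (0.415, -0.454, -0.789); φ = arcsin(p_z) ≈ -52.07°, λ = atan2(p_y, p_x) ≈ -47.57°.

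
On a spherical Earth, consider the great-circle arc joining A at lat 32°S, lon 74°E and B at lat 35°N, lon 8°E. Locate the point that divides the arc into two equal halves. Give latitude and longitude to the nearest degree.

≈ lat 2°N, lon 42°E

Convert each endpoint to a unit vector on the sphere (x = cos φ cos λ, y = cos φ sin λ, z = sin φ).
The central angle between the endpoints is δ = arccos(p₁·p₂) ≈ 1.592 rad (91.2°).
Interpolate at f = 1/2 with slerp weights a = sin((1−f)δ)/sin δ ≈ 0.715, b = sin(fδ)/sin δ ≈ 0.715.
p = a·p₁ + b·p₂ ≈ (0.747, 0.664, 0.031); φ = arcsin(p_z) ≈ 1.79°, λ = atan2(p_y, p_x) ≈ 41.64°.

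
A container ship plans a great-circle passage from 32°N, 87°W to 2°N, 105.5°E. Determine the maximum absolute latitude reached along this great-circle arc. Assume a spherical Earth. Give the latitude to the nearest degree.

The great circle lies in the plane with unit normal n̂ = (p₁ × p₂)/|p₁ × p₂|.
Here n̂_z ≈ -0.312; the vertex latitude is φ_max = arccos|n̂_z| ≈ 71.8°.
Check via Clairaut: cos φ_max = |cos φ₁| · sin C = cos(32.0°)·sin(21.6°) ≈ 0.312, again giving ≈ 71.8°.

≈ 72°N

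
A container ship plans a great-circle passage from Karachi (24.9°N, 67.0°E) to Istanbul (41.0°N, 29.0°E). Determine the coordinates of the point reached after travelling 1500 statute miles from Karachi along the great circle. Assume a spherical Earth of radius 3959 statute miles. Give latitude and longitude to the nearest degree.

From cos δ = sin φ₁ sin φ₂ + cos φ₁ cos φ₂ cos Δλ, the central angle is δ ≈ 0.617 rad (35.3°). The total great-circle distance is δ·R ≈ 0.617 × 3959 ≈ 2442 mi, so the target fraction is f = 1500/2442 ≈ 0.614.
Interpolate at f ≈ 0.614 with slerp weights a = sin((1−f)δ)/sin δ ≈ 0.408, b = sin(fδ)/sin δ ≈ 0.639.
p = a·p₁ + b·p₂ ≈ (0.566, 0.574, 0.591); φ = arcsin(p_z) ≈ 36.23°, λ = atan2(p_y, p_x) ≈ 45.39°.

≈ 36°N, 45°E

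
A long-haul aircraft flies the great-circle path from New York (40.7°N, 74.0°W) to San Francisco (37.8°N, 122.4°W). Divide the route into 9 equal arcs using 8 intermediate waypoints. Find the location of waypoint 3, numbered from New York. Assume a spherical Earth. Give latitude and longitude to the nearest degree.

From cos δ = sin φ₁ sin φ₂ + cos φ₁ cos φ₂ cos Δλ, the central angle is δ ≈ 0.648 rad (37.1°).
Interpolate at f = 3/9 with slerp weights a = sin((1−f)δ)/sin δ ≈ 0.694, b = sin(fδ)/sin δ ≈ 0.355.
p = a·p₁ + b·p₂ ≈ (-0.005, -0.742, 0.670); φ = arcsin(p_z) ≈ 42.06°, λ = atan2(p_y, p_x) ≈ -90.42°.

≈ 42°N, 90°W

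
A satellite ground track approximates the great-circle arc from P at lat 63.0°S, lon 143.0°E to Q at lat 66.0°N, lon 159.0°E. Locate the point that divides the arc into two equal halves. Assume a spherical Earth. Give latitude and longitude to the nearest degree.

≈ lat 2°N, lon 151°E

The haversine formula gives a central angle δ ≈ 2.261 rad (129.5°) between the endpoints.
Interpolate at f = 1/2 with slerp weights a = sin((1−f)δ)/sin δ ≈ 1.173, b = sin(fδ)/sin δ ≈ 1.173.
p = a·p₁ + b·p₂ ≈ (-0.871, 0.491, 0.026); φ = arcsin(p_z) ≈ 1.51°, λ = atan2(p_y, p_x) ≈ 150.56°.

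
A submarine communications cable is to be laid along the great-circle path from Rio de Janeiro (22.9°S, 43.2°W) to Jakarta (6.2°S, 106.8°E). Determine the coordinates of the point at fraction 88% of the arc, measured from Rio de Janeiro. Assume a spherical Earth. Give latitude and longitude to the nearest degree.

From cos δ = sin φ₁ sin φ₂ + cos φ₁ cos φ₂ cos Δλ, the central angle is δ ≈ 2.420 rad (138.7°).
Interpolate at f = 0.88 with slerp weights a = sin((1−f)δ)/sin δ ≈ 0.434, b = sin(fδ)/sin δ ≈ 1.284.
p = a·p₁ + b·p₂ ≈ (-0.078, 0.948, -0.307); φ = arcsin(p_z) ≈ -17.91°, λ = atan2(p_y, p_x) ≈ 94.68°.

≈ 18°S, 95°E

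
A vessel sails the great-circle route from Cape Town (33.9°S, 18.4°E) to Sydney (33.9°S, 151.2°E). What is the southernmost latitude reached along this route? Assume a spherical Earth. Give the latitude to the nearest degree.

≈ 59°S

The great circle lies in the plane with unit normal n̂ = (p₁ × p₂)/|p₁ × p₂|.
Here n̂_z ≈ +0.512; the vertex latitude is φ_max = arccos|n̂_z| ≈ 59.2°.
Check via Clairaut: cos φ_max = |cos φ₁| · sin C = cos(33.9°)·sin(141.9°) ≈ 0.512, again giving ≈ 59.2°.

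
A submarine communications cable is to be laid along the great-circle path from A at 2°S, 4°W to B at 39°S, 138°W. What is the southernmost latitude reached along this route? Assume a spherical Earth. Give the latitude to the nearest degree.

≈ 49°S

The great circle lies in the plane with unit normal n̂ = (p₁ × p₂)/|p₁ × p₂|.
Here n̂_z ≈ -0.653; the vertex latitude is φ_max = arccos|n̂_z| ≈ 49.2°.
Check via Clairaut: cos φ_max = |cos φ₁| · sin C = cos(2.0°)·sin(139.2°) ≈ 0.653, again giving ≈ 49.2°.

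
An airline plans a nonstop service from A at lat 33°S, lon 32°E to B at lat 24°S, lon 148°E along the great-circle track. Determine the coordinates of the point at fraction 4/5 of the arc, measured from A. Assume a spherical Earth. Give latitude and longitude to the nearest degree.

Write both endpoints as unit vectors p₁, p₂ with components (cos φ cos λ, cos φ sin λ, sin φ).
The central angle between the endpoints is δ = arccos(p₁·p₂) ≈ 1.685 rad (96.6°).
Interpolate at f = 4/5 with slerp weights a = sin((1−f)δ)/sin δ ≈ 0.333, b = sin(fδ)/sin δ ≈ 0.982.
p = a·p₁ + b·p₂ ≈ (-0.524, 0.623, -0.581); φ = arcsin(p_z) ≈ -35.50°, λ = atan2(p_y, p_x) ≈ 130.05°.

≈ lat 35°S, lon 130°E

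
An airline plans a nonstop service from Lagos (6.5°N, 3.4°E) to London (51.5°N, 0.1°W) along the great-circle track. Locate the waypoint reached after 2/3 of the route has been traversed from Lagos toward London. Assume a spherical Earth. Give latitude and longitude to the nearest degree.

≈ 37°N, 1°E

The haversine formula gives a central angle δ ≈ 0.787 rad (45.1°) between the endpoints.
Interpolate at f = 2/3 with slerp weights a = sin((1−f)δ)/sin δ ≈ 0.366, b = sin(fδ)/sin δ ≈ 0.707.
p = a·p₁ + b·p₂ ≈ (0.803, 0.021, 0.595); φ = arcsin(p_z) ≈ 36.51°, λ = atan2(p_y, p_x) ≈ 1.48°.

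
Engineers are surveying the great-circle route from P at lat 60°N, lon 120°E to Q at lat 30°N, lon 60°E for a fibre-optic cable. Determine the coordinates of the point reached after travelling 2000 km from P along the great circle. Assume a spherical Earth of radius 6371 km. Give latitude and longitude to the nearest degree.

Write both endpoints as unit vectors p₁, p₂ with components (cos φ cos λ, cos φ sin λ, sin φ).
The central angle between the endpoints is δ = arccos(p₁·p₂) ≈ 0.864 rad (49.5°). The total great-circle distance is δ·R ≈ 0.864 × 6371 ≈ 5504 km, so the target fraction is f = 2000/5504 ≈ 0.363.
Interpolate at f ≈ 0.363 with slerp weights a = sin((1−f)δ)/sin δ ≈ 0.687, b = sin(fδ)/sin δ ≈ 0.406.
p = a·p₁ + b·p₂ ≈ (0.004, 0.602, 0.798); φ = arcsin(p_z) ≈ 52.97°, λ = atan2(p_y, p_x) ≈ 89.62°.

≈ lat 53°N, lon 90°E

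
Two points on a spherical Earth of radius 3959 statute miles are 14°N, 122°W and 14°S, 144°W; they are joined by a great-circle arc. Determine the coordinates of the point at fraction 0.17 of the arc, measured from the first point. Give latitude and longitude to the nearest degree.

≈ 9°N, 126°W

Write both endpoints as unit vectors p₁, p₂ with components (cos φ cos λ, cos φ sin λ, sin φ).
The central angle between the endpoints is δ = arccos(p₁·p₂) ≈ 0.619 rad (35.5°).
Interpolate at f = 0.17 with slerp weights a = sin((1−f)δ)/sin δ ≈ 0.847, b = sin(fδ)/sin δ ≈ 0.181.
p = a·p₁ + b·p₂ ≈ (-0.578, -0.800, 0.161); φ = arcsin(p_z) ≈ 9.27°, λ = atan2(p_y, p_x) ≈ -125.82°.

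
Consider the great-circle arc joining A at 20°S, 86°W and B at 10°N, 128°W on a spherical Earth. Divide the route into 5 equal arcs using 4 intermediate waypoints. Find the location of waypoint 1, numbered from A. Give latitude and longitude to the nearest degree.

≈ 14°S, 95°W

The haversine formula gives a central angle δ ≈ 0.891 rad (51.1°) between the endpoints.
Interpolate at f = 1/5 with slerp weights a = sin((1−f)δ)/sin δ ≈ 0.841, b = sin(fδ)/sin δ ≈ 0.228.
p = a·p₁ + b·p₂ ≈ (-0.083, -0.965, -0.248); φ = arcsin(p_z) ≈ -14.36°, λ = atan2(p_y, p_x) ≈ -94.92°.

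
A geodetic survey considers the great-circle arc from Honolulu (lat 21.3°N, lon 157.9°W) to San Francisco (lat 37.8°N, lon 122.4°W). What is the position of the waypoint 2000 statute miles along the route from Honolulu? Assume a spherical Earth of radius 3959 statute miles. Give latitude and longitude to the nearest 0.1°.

Convert each endpoint to a unit vector on the sphere (x = cos φ cos λ, y = cos φ sin λ, z = sin φ).
The central angle between the endpoints is δ = arccos(p₁·p₂) ≈ 0.606 rad (34.7°). The total great-circle distance is δ·R ≈ 0.606 × 3959 ≈ 2399 mi, so the target fraction is f = 2000/2399 ≈ 0.834.
Interpolate at f ≈ 0.834 with slerp weights a = sin((1−f)δ)/sin δ ≈ 0.177, b = sin(fδ)/sin δ ≈ 0.850.
p = a·p₁ + b·p₂ ≈ (-0.512, -0.629, 0.585); φ = arcsin(p_z) ≈ 35.80°, λ = atan2(p_y, p_x) ≈ -129.17°.

≈ lat 35.8°N, lon 129.2°W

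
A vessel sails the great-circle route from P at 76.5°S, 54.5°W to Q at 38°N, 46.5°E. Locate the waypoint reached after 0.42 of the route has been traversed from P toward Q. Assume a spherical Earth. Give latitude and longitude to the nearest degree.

≈ 35°S, 26°E

From cos δ = sin φ₁ sin φ₂ + cos φ₁ cos φ₂ cos Δλ, the central angle is δ ≈ 2.257 rad (129.3°).
Interpolate at f = 0.42 with slerp weights a = sin((1−f)δ)/sin δ ≈ 1.249, b = sin(fδ)/sin δ ≈ 1.050.
p = a·p₁ + b·p₂ ≈ (0.739, 0.363, -0.568); φ = arcsin(p_z) ≈ -34.60°, λ = atan2(p_y, p_x) ≈ 26.16°.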